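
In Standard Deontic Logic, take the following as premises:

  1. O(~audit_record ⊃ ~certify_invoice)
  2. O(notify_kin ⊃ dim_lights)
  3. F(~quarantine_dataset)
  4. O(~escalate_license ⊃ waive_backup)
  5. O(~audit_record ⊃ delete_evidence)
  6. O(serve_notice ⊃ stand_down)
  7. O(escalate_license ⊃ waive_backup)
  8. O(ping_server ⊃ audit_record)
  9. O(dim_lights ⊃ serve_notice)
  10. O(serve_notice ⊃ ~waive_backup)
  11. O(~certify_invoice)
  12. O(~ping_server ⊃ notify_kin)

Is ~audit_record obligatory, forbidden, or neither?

Forbidden

By case analysis on ~escalate_license: premise 4 gives O(~escalate_license ⊃ waive_backup) and premise 7 gives O(escalate_license ⊃ waive_backup), so O(waive_backup) either way.
The contrapositive of premise 10 (O(serve_notice ⊃ ~waive_backup)) is O(waive_backup ⊃ ~serve_notice), and O(waive_backup) is already established, so O(~serve_notice).
Premise 9, O(dim_lights ⊃ serve_notice), contraposes to O(~serve_notice ⊃ ~dim_lights); with O(~serve_notice) we get O(~dim_lights).
The contrapositive of premise 2 (O(notify_kin ⊃ dim_lights)) is O(~dim_lights ⊃ ~notify_kin), and O(~dim_lights) is already established, so O(~notify_kin).
The contrapositive of premise 12 (O(~ping_server ⊃ notify_kin)) is O(~notify_kin ⊃ ping_server), and O(~notify_kin) is already established, so O(ping_server).
From O(ping_server) and premise 8, O(ping_server ⊃ audit_record), we obtain O(audit_record).
Premises 1, 3, 5, 6, 11 do not contribute to this derivation.
Thus O(audit_record), which is F(~audit_record): ~audit_record is forbidden.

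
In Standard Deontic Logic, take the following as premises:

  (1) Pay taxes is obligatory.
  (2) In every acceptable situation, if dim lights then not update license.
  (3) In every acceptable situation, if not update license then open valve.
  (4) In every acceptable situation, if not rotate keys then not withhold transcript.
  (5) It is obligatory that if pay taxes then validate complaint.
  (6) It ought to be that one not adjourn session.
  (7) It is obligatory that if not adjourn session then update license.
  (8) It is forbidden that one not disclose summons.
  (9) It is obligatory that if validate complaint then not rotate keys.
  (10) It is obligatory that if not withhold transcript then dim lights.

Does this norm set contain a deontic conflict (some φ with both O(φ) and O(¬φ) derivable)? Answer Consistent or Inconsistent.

Inconsistent

From premise 6 we have O(¬adjourn_session).
Applying K to premise 7 (O(¬adjourn_session → update_license)) and O(¬adjourn_session) yields O(update_license).
Premise 2 is O(dim_lights → ¬update_license); contrapositively O(update_license → ¬dim_lights). Since O(update_license) holds, K gives O(¬dim_lights).
Premise 10, O(¬withhold_transcript → dim_lights), contraposes to O(¬dim_lights → withhold_transcript); with O(¬dim_lights) we get O(withhold_transcript).
The contrapositive of premise 4 (O(¬rotate_keys → ¬withhold_transcript)) is O(withhold_transcript → rotate_keys), and O(withhold_transcript) is already established, so O(rotate_keys).
Premise 9 is O(validate_complaint → ¬rotate_keys); contrapositively O(rotate_keys → ¬validate_complaint). Since O(rotate_keys) holds, K gives O(¬validate_complaint).
Premise 5 is O(pay_taxes → validate_complaint); contrapositively O(¬validate_complaint → ¬pay_taxes). Since O(¬validate_complaint) holds, K gives O(¬pay_taxes).
However, premise 1 gives O(pay_taxes).
We now have both O(¬pay_taxes) and O(pay_taxes) — pay_taxes is simultaneously obligatory and forbidden, violating the D-axiom.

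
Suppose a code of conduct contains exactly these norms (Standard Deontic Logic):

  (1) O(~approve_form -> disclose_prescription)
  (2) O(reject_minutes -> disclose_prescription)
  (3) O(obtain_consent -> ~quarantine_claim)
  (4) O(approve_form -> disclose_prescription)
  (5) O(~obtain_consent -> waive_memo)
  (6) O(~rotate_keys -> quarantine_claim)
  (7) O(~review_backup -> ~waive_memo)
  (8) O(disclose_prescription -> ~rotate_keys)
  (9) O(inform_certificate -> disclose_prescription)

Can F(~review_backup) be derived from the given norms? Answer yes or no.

Premises 4 and 1 are O(approve_form -> disclose_prescription) and O(~approve_form -> disclose_prescription); every ideal world satisfies approve_form or ~approve_form, so in either case disclose_prescription holds — hence O(disclose_prescription).
From O(disclose_prescription) and premise 8, O(disclose_prescription -> ~rotate_keys), we obtain O(~rotate_keys).
With premise 6, O(~rotate_keys -> quarantine_claim), the K-axiom yields O(quarantine_claim).
Premise 3, O(obtain_consent -> ~quarantine_claim), contraposes to O(quarantine_claim -> ~obtain_consent); with O(quarantine_claim) we get O(~obtain_consent).
From O(~obtain_consent) and premise 5, O(~obtain_consent -> waive_memo), we obtain O(waive_memo).
Premise 7, O(~review_backup -> ~waive_memo), contraposes to O(waive_memo -> review_backup); with O(waive_memo) we get O(review_backup).
Premises 2, 9 do not contribute to this derivation.
So O(review_backup) holds, i.e. F(~review_backup). The claim follows.

Yes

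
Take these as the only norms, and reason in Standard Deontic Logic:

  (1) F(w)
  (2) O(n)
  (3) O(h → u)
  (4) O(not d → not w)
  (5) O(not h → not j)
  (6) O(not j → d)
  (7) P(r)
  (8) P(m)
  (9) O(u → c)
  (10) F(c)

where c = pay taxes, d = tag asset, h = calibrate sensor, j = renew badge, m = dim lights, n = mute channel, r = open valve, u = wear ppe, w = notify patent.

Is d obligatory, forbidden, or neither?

Premise 10, F(c), is equivalent to O(not c).
Premise 9, O(u → c), contraposes to O(not c → not u); with O(not c) we get O(not u).
Premise 3, O(h → u), contraposes to O(not u → not h); with O(not u) we get O(not h).
Applying K to premise 5 (O(not h → not j)) and O(not h) yields O(not j).
With premise 6, O(not j → d), the K-axiom yields O(d).
Premises 1, 2, 4, 7, 8 do not contribute to this derivation.
Hence d is obligatory.

Obligatory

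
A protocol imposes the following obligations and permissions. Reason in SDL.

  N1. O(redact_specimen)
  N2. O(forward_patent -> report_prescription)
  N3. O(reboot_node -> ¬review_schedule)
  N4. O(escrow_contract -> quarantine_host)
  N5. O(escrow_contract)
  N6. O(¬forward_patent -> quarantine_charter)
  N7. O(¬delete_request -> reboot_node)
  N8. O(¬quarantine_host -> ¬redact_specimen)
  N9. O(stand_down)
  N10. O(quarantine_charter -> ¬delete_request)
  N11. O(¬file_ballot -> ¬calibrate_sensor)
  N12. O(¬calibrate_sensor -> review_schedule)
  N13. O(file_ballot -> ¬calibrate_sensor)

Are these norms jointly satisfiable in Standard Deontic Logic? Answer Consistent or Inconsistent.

Premise 8 is O(¬quarantine_host -> ¬redact_specimen), but O(¬quarantine_host) is not derivable from the premises, so it does not yield O(¬redact_specimen).
So O(¬redact_specimen) is not derivable, and the apparent clash with O(redact_specimen) does not arise.
A world satisfying every obligation exists (e.g. calibrate_sensor=false, delete_request=true, escrow_contract=true, file_ballot=false, forward_patent=true, quarantine_charter=false, quarantine_host=true, reboot_node=false, redact_specimen=true, report_prescription=true, review_schedule=true, stand_down=true); no atom is both obligatory and forbidden, so the set is consistent.

Consistent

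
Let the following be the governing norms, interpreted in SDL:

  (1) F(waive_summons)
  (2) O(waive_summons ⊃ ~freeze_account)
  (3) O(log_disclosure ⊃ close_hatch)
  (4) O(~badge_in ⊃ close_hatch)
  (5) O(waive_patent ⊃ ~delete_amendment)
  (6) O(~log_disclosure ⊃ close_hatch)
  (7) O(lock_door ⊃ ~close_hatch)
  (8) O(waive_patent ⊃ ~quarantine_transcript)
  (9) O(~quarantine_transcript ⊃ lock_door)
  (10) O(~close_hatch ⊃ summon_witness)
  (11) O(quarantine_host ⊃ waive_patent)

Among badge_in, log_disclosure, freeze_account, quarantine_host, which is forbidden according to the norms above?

By case analysis on log_disclosure: premise 3 gives O(log_disclosure ⊃ close_hatch) and premise 6 gives O(~log_disclosure ⊃ close_hatch), so O(close_hatch) either way.
Premise 7 is O(lock_door ⊃ ~close_hatch); contrapositively O(close_hatch ⊃ ~lock_door). Since O(close_hatch) holds, K gives O(~lock_door).
Premise 9 is O(~quarantine_transcript ⊃ lock_door); contrapositively O(~lock_door ⊃ quarantine_transcript). Since O(~lock_door) holds, K gives O(quarantine_transcript).
Premise 8, O(waive_patent ⊃ ~quarantine_transcript), contraposes to O(quarantine_transcript ⊃ ~waive_patent); with O(quarantine_transcript) we get O(~waive_patent).
Premise 11 is O(quarantine_host ⊃ waive_patent); contrapositively O(~waive_patent ⊃ ~quarantine_host). Since O(~waive_patent) holds, K gives O(~quarantine_host).
So O(~quarantine_host) holds, i.e. quarantine_host is forbidden. None of the other listed options is forbidden under the premises.

quarantine_host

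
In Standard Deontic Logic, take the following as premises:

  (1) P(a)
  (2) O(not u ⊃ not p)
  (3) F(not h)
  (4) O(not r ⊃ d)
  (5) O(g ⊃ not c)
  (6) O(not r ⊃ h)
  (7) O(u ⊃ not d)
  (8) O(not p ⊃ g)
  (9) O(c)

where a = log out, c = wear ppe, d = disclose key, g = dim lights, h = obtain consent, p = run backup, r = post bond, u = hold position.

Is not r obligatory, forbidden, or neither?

From premise 9 we have O(c).
Premise 5 is O(g ⊃ not c); contrapositively O(c ⊃ not g). Since O(c) holds, K gives O(not g).
Premise 8, O(not p ⊃ g), contraposes to O(not g ⊃ p); with O(not g) we get O(p).
The contrapositive of premise 2 (O(not u ⊃ not p)) is O(p ⊃ u), and O(p) is already established, so O(u).
With premise 7, O(u ⊃ not d), the K-axiom yields O(not d).
Premise 4 is O(not r ⊃ d); contrapositively O(not d ⊃ r). Since O(not d) holds, K gives O(r).
Premises 1, 3, 6 do not contribute to this derivation.
Thus O(r), which is F(not r): not r is forbidden.

Forbidden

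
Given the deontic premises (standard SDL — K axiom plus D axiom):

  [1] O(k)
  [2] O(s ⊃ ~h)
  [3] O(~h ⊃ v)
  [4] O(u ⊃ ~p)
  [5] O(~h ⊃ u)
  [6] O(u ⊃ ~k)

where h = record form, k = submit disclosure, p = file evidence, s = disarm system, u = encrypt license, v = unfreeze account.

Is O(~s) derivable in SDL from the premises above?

Premise 1 states O(k) outright.
Premise 6 is O(u ⊃ ~k); contrapositively O(k ⊃ ~u). Since O(k) holds, K gives O(~u).
The contrapositive of premise 5 (O(~h ⊃ u)) is O(~u ⊃ h), and O(~u) is already established, so O(h).
Premise 2, O(s ⊃ ~h), contraposes to O(h ⊃ ~s); with O(h) we get O(~s).
Premises 3, 4 do not contribute to this derivation.
So O(~s) follows.

Yes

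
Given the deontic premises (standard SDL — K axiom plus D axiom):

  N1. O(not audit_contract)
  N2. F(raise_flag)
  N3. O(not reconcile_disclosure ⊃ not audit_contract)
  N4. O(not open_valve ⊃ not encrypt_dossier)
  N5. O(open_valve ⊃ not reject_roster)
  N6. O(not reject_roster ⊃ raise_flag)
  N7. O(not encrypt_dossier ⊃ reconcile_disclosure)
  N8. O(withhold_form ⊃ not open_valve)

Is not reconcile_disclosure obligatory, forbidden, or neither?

Premise 2, F(raise_flag), is equivalent to O(not raise_flag).
Premise 6, O(not reject_roster ⊃ raise_flag), contraposes to O(not raise_flag ⊃ reject_roster); with O(not raise_flag) we get O(reject_roster).
Premise 5 is O(open_valve ⊃ not reject_roster); contrapositively O(reject_roster ⊃ not open_valve). Since O(reject_roster) holds, K gives O(not open_valve).
Premise 4 is O(not open_valve ⊃ not encrypt_dossier); since O(not open_valve), deontic closure gives O(not encrypt_dossier).
From O(not encrypt_dossier) and premise 7, O(not encrypt_dossier ⊃ reconcile_disclosure), we obtain O(reconcile_disclosure).
Premises 1, 3, 8 do not contribute to this derivation.
Thus O(reconcile_disclosure), which is F(not reconcile_disclosure): not reconcile_disclosure is forbidden.

Forbidden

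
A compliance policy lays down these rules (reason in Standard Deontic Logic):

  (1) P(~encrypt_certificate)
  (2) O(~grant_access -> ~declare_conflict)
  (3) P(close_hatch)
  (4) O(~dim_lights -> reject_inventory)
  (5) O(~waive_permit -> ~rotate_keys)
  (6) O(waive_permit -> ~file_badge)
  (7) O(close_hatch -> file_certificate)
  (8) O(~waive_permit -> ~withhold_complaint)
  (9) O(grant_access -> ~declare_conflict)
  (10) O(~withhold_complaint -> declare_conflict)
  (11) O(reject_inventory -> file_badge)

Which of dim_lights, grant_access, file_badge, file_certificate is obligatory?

Premises 9 and 2 cover both cases: O(grant_access -> ~declare_conflict) and O(~grant_access -> ~declare_conflict). Since grant_access ∨ ~grant_access is a tautology, O(~declare_conflict) follows.
Premise 10 is O(~withhold_complaint -> declare_conflict); contrapositively O(~declare_conflict -> withhold_complaint). Since O(~declare_conflict) holds, K gives O(withhold_complaint).
The contrapositive of premise 8 (O(~waive_permit -> ~withhold_complaint)) is O(withhold_complaint -> waive_permit), and O(withhold_complaint) is already established, so O(waive_permit).
Applying K to premise 6 (O(waive_permit -> ~file_badge)) and O(waive_permit) yields O(~file_badge).
Premise 11 is O(reject_inventory -> file_badge); contrapositively O(~file_badge -> ~reject_inventory). Since O(~file_badge) holds, K gives O(~reject_inventory).
Premise 4 is O(~dim_lights -> reject_inventory); contrapositively O(~reject_inventory -> dim_lights). Since O(~reject_inventory) holds, K gives O(dim_lights).
So O(dim_lights) holds — dim_lights is obligatory. None of the other listed options is made obligatory by any chain of premises.

dim_lights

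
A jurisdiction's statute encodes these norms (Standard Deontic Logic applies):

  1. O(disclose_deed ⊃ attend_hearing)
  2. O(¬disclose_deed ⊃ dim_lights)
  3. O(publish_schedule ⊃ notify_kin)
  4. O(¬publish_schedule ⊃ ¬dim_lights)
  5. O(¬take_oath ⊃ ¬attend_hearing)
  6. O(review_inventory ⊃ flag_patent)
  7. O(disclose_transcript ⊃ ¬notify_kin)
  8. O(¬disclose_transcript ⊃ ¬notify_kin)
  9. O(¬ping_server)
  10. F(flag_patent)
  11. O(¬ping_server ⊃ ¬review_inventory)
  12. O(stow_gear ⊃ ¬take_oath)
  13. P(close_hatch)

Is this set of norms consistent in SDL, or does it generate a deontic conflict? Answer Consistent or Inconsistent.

Premise 6 is O(review_inventory ⊃ flag_patent), but O(review_inventory) is not derivable from the premises, so it does not yield O(flag_patent).
So O(flag_patent) is not derivable, and the apparent clash with O(¬flag_patent) does not arise.
A world satisfying every obligation exists (e.g. attend_hearing=true, close_hatch=false, dim_lights=false, disclose_deed=true, disclose_transcript=false, flag_patent=false, notify_kin=false, ping_server=false, publish_schedule=false, review_inventory=false, stow_gear=false, take_oath=true); no atom is both obligatory and forbidden, so the set is consistent.

Consistent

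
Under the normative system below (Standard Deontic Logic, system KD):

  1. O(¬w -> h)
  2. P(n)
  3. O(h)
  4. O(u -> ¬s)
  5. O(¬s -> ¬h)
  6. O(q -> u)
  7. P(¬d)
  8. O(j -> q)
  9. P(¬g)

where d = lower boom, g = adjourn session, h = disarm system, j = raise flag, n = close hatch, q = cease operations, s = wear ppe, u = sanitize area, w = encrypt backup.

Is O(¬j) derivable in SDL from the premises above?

Yes

From premise 3 we have O(h).
The contrapositive of premise 5 (O(¬s -> ¬h)) is O(h -> s), and O(h) is already established, so O(s).
Premise 4, O(u -> ¬s), contraposes to O(s -> ¬u); with O(s) we get O(¬u).
Premise 6 is O(q -> u); contrapositively O(¬u -> ¬q). Since O(¬u) holds, K gives O(¬q).
Premise 8 is O(j -> q); contrapositively O(¬q -> ¬j). Since O(¬q) holds, K gives O(¬j).
Premises 1, 2, 7, 9 do not contribute to this derivation.
So O(¬j) follows.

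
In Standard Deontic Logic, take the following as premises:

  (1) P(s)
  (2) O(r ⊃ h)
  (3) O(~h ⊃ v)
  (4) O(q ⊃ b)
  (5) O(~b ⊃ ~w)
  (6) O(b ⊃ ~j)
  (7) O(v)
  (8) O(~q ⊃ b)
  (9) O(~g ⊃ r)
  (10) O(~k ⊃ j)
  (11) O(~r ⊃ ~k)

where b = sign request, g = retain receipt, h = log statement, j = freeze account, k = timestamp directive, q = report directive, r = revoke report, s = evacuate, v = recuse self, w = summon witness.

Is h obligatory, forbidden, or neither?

Premises 8 and 4 cover both cases: O(~q ⊃ b) and O(q ⊃ b). Since ~q ∨ q is a tautology, O(b) follows.
Premise 6 is O(b ⊃ ~j); since O(b), deontic closure gives O(~j).
Premise 10, O(~k ⊃ j), contraposes to O(~j ⊃ k); with O(~j) we get O(k).
Premise 11, O(~r ⊃ ~k), contraposes to O(k ⊃ r); with O(k) we get O(r).
Premise 2 is O(r ⊃ h); since O(r), deontic closure gives O(h).
Premises 1, 3, 5, 7, 9 do not contribute to this derivation.
Hence h is obligatory.

Obligatory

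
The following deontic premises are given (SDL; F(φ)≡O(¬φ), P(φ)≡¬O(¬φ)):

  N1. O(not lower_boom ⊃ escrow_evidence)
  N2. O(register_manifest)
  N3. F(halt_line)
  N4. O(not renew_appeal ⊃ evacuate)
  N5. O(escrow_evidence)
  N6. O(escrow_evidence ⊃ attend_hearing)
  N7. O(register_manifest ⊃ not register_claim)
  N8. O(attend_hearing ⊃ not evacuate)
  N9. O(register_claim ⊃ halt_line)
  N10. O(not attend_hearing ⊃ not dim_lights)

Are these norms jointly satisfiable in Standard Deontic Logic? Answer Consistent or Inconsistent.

Consistent

Premise 9 is O(register_claim ⊃ halt_line), but O(register_claim) is not derivable from the premises, so it does not yield O(halt_line).
So O(halt_line) is not derivable, and the apparent clash with O(not halt_line) does not arise.
A world satisfying every obligation exists (e.g. attend_hearing=true, dim_lights=false, escrow_evidence=true, evacuate=false, halt_line=false, lower_boom=false, register_claim=false, register_manifest=true, renew_appeal=true); no atom is both obligatory and forbidden, so the set is consistent.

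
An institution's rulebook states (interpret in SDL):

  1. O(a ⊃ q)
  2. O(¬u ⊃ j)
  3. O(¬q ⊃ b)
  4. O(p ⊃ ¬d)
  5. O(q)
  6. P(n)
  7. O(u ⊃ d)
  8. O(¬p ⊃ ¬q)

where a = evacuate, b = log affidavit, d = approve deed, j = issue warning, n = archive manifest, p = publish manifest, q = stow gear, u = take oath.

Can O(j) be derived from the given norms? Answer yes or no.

Yes

Premise 5 states O(q) outright.
Premise 8, O(¬p ⊃ ¬q), contraposes to O(q ⊃ p); with O(q) we get O(p).
With premise 4, O(p ⊃ ¬d), the K-axiom yields O(¬d).
Premise 7 is O(u ⊃ d); contrapositively O(¬d ⊃ ¬u). Since O(¬d) holds, K gives O(¬u).
Premise 2 is O(¬u ⊃ j); since O(¬u), deontic closure gives O(j).
Premises 1, 3, 6 do not contribute to this derivation.
So O(j) follows.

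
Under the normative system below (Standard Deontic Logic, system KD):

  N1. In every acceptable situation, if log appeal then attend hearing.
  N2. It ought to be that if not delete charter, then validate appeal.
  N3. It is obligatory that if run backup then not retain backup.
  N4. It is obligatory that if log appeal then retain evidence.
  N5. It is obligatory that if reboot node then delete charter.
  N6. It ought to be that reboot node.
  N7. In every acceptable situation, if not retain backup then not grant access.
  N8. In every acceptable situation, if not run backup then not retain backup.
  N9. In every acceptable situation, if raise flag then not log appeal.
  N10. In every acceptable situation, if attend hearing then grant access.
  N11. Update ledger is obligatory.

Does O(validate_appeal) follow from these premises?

Premise 2 is O(¬delete_charter → validate_appeal), but O(¬delete_charter) is not derivable from the premises, so it does not yield O(validate_appeal).
No other premise forces O(validate_appeal). An ideal world satisfying every premise can still have validate_appeal false, so O(validate_appeal) is not derivable.

No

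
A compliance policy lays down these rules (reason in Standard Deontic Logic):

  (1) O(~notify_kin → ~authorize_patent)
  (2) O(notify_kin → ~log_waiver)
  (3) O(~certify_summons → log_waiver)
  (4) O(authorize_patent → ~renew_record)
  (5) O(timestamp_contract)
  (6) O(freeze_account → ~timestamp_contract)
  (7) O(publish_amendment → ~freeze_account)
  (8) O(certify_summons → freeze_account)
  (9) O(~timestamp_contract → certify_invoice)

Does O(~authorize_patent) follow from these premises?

From premise 5 we have O(timestamp_contract).
Premise 6 is O(freeze_account → ~timestamp_contract); contrapositively O(timestamp_contract → ~freeze_account). Since O(timestamp_contract) holds, K gives O(~freeze_account).
Premise 8, O(certify_summons → freeze_account), contraposes to O(~freeze_account → ~certify_summons); with O(~freeze_account) we get O(~certify_summons).
From O(~certify_summons) and premise 3, O(~certify_summons → log_waiver), we obtain O(log_waiver).
Premise 2, O(notify_kin → ~log_waiver), contraposes to O(log_waiver → ~notify_kin); with O(log_waiver) we get O(~notify_kin).
From O(~notify_kin) and premise 1, O(~notify_kin → ~authorize_patent), we obtain O(~authorize_patent).
Premises 4, 7, 9 do not contribute to this derivation.
So O(~authorize_patent) follows.

Yes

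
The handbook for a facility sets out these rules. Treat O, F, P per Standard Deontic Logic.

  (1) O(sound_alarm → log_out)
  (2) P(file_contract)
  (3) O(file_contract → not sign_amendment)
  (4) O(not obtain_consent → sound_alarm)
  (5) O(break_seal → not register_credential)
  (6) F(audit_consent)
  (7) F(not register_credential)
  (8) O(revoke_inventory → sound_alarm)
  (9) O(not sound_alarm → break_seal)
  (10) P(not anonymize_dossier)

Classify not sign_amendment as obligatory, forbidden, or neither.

Neither

Premise 3 is O(file_contract → not sign_amendment), but O(file_contract) is not derivable from the premises (the permission P(file_contract) asserts only not O(not file_contract), not O(file_contract)), so it does not yield O(not sign_amendment).
No premise or chain of K-axiom applications forces O(not sign_amendment), and none forces O(sign_amendment). So not sign_amendment is neither obligatory nor forbidden under these norms.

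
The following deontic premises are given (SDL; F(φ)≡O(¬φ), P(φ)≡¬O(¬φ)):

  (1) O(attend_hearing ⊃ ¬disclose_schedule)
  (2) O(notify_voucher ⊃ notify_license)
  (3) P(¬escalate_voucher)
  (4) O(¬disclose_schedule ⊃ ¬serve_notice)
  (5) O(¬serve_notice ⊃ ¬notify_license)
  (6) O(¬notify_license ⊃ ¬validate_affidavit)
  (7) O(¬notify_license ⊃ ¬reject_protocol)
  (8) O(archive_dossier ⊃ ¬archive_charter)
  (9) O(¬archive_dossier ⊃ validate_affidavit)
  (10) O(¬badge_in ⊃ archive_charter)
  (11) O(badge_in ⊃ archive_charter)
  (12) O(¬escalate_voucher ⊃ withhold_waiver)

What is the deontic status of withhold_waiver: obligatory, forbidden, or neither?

Premise 12 is O(¬escalate_voucher ⊃ withhold_waiver), but O(¬escalate_voucher) is not derivable from the premises (the permission P(¬escalate_voucher) asserts only ¬O(escalate_voucher), not O(¬escalate_voucher)), so it does not yield O(withhold_waiver).
No premise or chain of K-axiom applications forces O(withhold_waiver), and none forces O(¬withhold_waiver). So withhold_waiver is neither obligatory nor forbidden under these norms.

Neither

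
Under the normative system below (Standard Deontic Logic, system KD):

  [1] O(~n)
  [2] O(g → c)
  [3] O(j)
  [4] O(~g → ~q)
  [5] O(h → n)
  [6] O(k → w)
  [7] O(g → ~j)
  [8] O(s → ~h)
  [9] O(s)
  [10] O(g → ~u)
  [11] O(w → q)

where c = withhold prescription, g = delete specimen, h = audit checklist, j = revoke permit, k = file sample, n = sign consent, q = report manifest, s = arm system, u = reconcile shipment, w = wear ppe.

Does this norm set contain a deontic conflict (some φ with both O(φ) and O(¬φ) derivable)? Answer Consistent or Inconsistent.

Consistent

Premise 5 is O(h → n), but O(h) is not derivable from the premises, so it does not yield O(n).
So O(n) is not derivable, and the apparent clash with O(~n) does not arise.
A world satisfying every obligation exists (e.g. c=false, g=false, h=false, j=true, k=false, n=false, q=false, s=true, u=false, w=false); no atom is both obligatory and forbidden, so the set is consistent.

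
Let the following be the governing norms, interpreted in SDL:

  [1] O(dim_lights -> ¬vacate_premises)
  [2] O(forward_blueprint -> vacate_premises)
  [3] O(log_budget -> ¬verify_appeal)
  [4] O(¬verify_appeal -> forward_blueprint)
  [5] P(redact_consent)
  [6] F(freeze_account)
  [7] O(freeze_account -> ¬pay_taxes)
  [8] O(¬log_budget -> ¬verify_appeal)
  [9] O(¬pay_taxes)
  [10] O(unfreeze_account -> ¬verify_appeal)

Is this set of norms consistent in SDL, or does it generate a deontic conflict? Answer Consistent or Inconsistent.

Premise 7 is O(freeze_account -> ¬pay_taxes); even if O(¬pay_taxes) held, inferring O(freeze_account) would be affirming the consequent — invalid.
So O(freeze_account) is not derivable, and the apparent clash with O(¬freeze_account) does not arise.
A world satisfying every obligation exists (e.g. dim_lights=false, forward_blueprint=true, freeze_account=false, log_budget=false, pay_taxes=false, redact_consent=false, unfreeze_account=false, vacate_premises=true, verify_appeal=false); no atom is both obligatory and forbidden, so the set is consistent.

Consistent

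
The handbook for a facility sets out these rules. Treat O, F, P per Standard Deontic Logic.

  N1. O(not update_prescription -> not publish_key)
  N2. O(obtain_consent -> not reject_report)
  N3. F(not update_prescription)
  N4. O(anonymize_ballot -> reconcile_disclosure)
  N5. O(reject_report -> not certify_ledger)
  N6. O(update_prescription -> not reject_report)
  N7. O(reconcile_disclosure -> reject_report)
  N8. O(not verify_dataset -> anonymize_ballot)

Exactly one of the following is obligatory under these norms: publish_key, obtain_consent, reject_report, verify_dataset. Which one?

verify_dataset

Premise 3, F(not update_prescription), is equivalent to O(update_prescription).
From O(update_prescription) and premise 6, O(update_prescription -> not reject_report), we obtain O(not reject_report).
Premise 7, O(reconcile_disclosure -> reject_report), contraposes to O(not reject_report -> not reconcile_disclosure); with O(not reject_report) we get O(not reconcile_disclosure).
Premise 4 is O(anonymize_ballot -> reconcile_disclosure); contrapositively O(not reconcile_disclosure -> not anonymize_ballot). Since O(not reconcile_disclosure) holds, K gives O(not anonymize_ballot).
Premise 8 is O(not verify_dataset -> anonymize_ballot); contrapositively O(not anonymize_ballot -> verify_dataset). Since O(not anonymize_ballot) holds, K gives O(verify_dataset).
So O(verify_dataset) holds — verify_dataset is obligatory. None of the other listed options is made obligatory by any chain of premises.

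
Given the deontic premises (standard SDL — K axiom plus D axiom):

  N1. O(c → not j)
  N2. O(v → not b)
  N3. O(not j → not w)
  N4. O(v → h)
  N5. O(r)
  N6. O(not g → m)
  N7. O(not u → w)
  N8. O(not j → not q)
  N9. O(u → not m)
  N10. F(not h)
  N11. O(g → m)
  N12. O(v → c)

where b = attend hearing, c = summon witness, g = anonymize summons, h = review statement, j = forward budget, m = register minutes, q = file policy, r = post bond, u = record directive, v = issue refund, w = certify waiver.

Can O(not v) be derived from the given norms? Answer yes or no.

Premises 11 and 6 cover both cases: O(g → m) and O(not g → m). Since g ∨ not g is a tautology, O(m) follows.
The contrapositive of premise 9 (O(u → not m)) is O(m → not u), and O(m) is already established, so O(not u).
From O(not u) and premise 7, O(not u → w), we obtain O(w).
The contrapositive of premise 3 (O(not j → not w)) is O(w → j), and O(w) is already established, so O(j).
Premise 1 is O(c → not j); contrapositively O(j → not c). Since O(j) holds, K gives O(not c).
The contrapositive of premise 12 (O(v → c)) is O(not c → not v), and O(not c) is already established, so O(not v).
Premises 2, 4, 5, 8, 10 do not contribute to this derivation.
So O(not v) follows.

Yes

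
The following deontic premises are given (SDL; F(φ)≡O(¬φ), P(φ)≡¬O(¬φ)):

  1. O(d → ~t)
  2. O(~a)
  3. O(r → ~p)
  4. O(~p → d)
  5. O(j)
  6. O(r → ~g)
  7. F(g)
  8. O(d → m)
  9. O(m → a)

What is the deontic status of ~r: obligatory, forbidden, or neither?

Obligatory

Premise 2 states O(~a) outright.
Premise 9 is O(m → a); contrapositively O(~a → ~m). Since O(~a) holds, K gives O(~m).
Premise 8, O(d → m), contraposes to O(~m → ~d); with O(~m) we get O(~d).
The contrapositive of premise 4 (O(~p → d)) is O(~d → p), and O(~d) is already established, so O(p).
Premise 3, O(r → ~p), contraposes to O(p → ~r); with O(p) we get O(~r).
Premises 1, 5, 6, 7 do not contribute to this derivation.
Hence ~r is obligatory.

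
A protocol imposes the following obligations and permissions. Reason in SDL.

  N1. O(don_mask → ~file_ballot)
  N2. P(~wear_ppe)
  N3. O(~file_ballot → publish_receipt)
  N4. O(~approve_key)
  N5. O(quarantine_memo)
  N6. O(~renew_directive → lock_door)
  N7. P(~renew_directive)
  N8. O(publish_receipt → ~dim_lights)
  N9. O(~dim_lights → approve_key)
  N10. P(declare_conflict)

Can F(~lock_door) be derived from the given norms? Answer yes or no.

No

Premise 6 is O(~renew_directive → lock_door), but O(~renew_directive) is not derivable from the premises (the permission P(~renew_directive) asserts only ~O(renew_directive), not O(~renew_directive)), so it does not yield O(lock_door).
No other premise forces O(lock_door). An ideal world satisfying every premise can still have ~lock_door true, so F(~lock_door) is not derivable.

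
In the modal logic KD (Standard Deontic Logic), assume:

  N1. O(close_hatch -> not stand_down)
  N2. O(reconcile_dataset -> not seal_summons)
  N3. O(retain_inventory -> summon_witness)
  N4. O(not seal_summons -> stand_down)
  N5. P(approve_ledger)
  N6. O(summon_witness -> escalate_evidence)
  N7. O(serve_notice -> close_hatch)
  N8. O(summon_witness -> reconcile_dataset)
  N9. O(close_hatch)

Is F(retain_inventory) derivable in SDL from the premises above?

Premise 9 states O(close_hatch) outright.
With premise 1, O(close_hatch -> not stand_down), the K-axiom yields O(not stand_down).
Premise 4, O(not seal_summons -> stand_down), contraposes to O(not stand_down -> seal_summons); with O(not stand_down) we get O(seal_summons).
Premise 2 is O(reconcile_dataset -> not seal_summons); contrapositively O(seal_summons -> not reconcile_dataset). Since O(seal_summons) holds, K gives O(not reconcile_dataset).
Premise 8, O(summon_witness -> reconcile_dataset), contraposes to O(not reconcile_dataset -> not summon_witness); with O(not reconcile_dataset) we get O(not summon_witness).
Premise 3 is O(retain_inventory -> summon_witness); contrapositively O(not summon_witness -> not retain_inventory). Since O(not summon_witness) holds, K gives O(not retain_inventory).
Premises 5, 6, 7 do not contribute to this derivation.
So O(not retain_inventory) holds, i.e. F(retain_inventory). The claim follows.

Yes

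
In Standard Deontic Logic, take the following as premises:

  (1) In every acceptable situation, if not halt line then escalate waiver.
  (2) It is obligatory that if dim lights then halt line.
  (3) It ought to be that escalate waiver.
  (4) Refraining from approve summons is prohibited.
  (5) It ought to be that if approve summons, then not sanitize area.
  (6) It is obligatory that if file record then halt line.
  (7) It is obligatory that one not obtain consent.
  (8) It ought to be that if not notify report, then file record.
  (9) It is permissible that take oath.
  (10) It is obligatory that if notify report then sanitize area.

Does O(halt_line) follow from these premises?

Yes

Premise 4 is F(¬approve_summons), i.e. O(approve_summons).
Premise 5 is O(approve_summons → ¬sanitize_area); since O(approve_summons), deontic closure gives O(¬sanitize_area).
Premise 10 is O(notify_report → sanitize_area); contrapositively O(¬sanitize_area → ¬notify_report). Since O(¬sanitize_area) holds, K gives O(¬notify_report).
With premise 8, O(¬notify_report → file_record), the K-axiom yields O(file_record).
With premise 6, O(file_record → halt_line), the K-axiom yields O(halt_line).
Premises 1, 2, 3, 7, 9 do not contribute to this derivation.
So O(halt_line) follows.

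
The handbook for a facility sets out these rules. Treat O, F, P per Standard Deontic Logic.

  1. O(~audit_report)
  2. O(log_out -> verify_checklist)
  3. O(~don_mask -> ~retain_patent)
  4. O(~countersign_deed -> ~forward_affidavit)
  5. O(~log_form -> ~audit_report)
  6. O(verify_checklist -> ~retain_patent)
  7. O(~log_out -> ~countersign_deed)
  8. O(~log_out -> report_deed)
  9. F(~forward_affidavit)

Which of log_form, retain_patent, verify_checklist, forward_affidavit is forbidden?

retain_patent

Premise 9, F(~forward_affidavit), is equivalent to O(forward_affidavit).
Premise 4, O(~countersign_deed -> ~forward_affidavit), contraposes to O(forward_affidavit -> countersign_deed); with O(forward_affidavit) we get O(countersign_deed).
Premise 7, O(~log_out -> ~countersign_deed), contraposes to O(countersign_deed -> log_out); with O(countersign_deed) we get O(log_out).
From O(log_out) and premise 2, O(log_out -> verify_checklist), we obtain O(verify_checklist).
With premise 6, O(verify_checklist -> ~retain_patent), the K-axiom yields O(~retain_patent).
So O(~retain_patent) holds, i.e. retain_patent is forbidden. None of the other listed options is forbidden under the premises.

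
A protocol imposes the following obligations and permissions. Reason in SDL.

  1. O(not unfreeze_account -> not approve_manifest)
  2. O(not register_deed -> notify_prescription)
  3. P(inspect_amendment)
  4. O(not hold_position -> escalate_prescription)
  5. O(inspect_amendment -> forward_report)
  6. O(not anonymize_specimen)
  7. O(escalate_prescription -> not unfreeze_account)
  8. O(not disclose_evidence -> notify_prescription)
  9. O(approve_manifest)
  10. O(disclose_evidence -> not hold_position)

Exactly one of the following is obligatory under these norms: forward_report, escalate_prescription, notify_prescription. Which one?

notify_prescription

From premise 9 we have O(approve_manifest).
Premise 1, O(not unfreeze_account -> not approve_manifest), contraposes to O(approve_manifest -> unfreeze_account); with O(approve_manifest) we get O(unfreeze_account).
The contrapositive of premise 7 (O(escalate_prescription -> not unfreeze_account)) is O(unfreeze_account -> not escalate_prescription), and O(unfreeze_account) is already established, so O(not escalate_prescription).
Premise 4 is O(not hold_position -> escalate_prescription); contrapositively O(not escalate_prescription -> hold_position). Since O(not escalate_prescription) holds, K gives O(hold_position).
The contrapositive of premise 10 (O(disclose_evidence -> not hold_position)) is O(hold_position -> not disclose_evidence), and O(hold_position) is already established, so O(not disclose_evidence).
Applying K to premise 8 (O(not disclose_evidence -> notify_prescription)) and O(not disclose_evidence) yields O(notify_prescription).
So O(notify_prescription) holds — notify_prescription is obligatory. None of the other listed options is made obligatory by any chain of premises.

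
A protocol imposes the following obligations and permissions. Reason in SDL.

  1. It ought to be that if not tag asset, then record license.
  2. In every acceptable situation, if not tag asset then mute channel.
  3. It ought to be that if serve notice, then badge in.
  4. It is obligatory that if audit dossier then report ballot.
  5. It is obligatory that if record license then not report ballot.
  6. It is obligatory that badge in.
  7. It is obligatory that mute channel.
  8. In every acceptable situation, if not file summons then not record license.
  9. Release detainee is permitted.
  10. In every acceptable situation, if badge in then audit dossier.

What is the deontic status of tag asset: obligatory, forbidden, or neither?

Premise 6 gives O(badge_in).
Applying K to premise 10 (O(badge_in → audit_dossier)) and O(badge_in) yields O(audit_dossier).
With premise 4, O(audit_dossier → report_ballot), the K-axiom yields O(report_ballot).
Premise 5 is O(record_license → ¬report_ballot); contrapositively O(report_ballot → ¬record_license). Since O(report_ballot) holds, K gives O(¬record_license).
Premise 1, O(¬tag_asset → record_license), contraposes to O(¬record_license → tag_asset); with O(¬record_license) we get O(tag_asset).
Premises 2, 3, 7, 8, 9 do not contribute to this derivation.
Hence tag_asset is obligatory.

Obligatory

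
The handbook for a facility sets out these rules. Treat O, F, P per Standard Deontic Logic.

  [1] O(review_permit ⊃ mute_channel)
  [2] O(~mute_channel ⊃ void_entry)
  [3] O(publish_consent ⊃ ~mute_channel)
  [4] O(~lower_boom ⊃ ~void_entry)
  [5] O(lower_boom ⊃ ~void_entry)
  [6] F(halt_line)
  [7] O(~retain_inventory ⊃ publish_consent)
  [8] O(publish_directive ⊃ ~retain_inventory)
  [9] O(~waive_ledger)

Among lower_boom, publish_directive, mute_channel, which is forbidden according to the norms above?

Premises 5 and 4 are O(lower_boom ⊃ ~void_entry) and O(~lower_boom ⊃ ~void_entry); every ideal world satisfies lower_boom or ~lower_boom, so in either case ~void_entry holds — hence O(~void_entry).
Premise 2 is O(~mute_channel ⊃ void_entry); contrapositively O(~void_entry ⊃ mute_channel). Since O(~void_entry) holds, K gives O(mute_channel).
Premise 3, O(publish_consent ⊃ ~mute_channel), contraposes to O(mute_channel ⊃ ~publish_consent); with O(mute_channel) we get O(~publish_consent).
Premise 7, O(~retain_inventory ⊃ publish_consent), contraposes to O(~publish_consent ⊃ retain_inventory); with O(~publish_consent) we get O(retain_inventory).
The contrapositive of premise 8 (O(publish_directive ⊃ ~retain_inventory)) is O(retain_inventory ⊃ ~publish_directive), and O(retain_inventory) is already established, so O(~publish_directive).
So O(~publish_directive) holds, i.e. publish_directive is forbidden. None of the other listed options is forbidden under the premises.

publish_directive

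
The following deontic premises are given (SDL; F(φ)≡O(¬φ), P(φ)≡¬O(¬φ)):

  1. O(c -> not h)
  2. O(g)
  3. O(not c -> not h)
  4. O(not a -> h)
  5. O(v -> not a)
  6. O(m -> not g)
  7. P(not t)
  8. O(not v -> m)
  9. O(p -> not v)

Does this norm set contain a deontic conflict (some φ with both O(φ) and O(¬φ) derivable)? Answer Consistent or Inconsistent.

Premises 3 and 1 cover both cases: O(not c -> not h) and O(c -> not h). Since not c ∨ c is a tautology, O(not h) follows.
The contrapositive of premise 4 (O(not a -> h)) is O(not h -> a), and O(not h) is already established, so O(a).
Premise 5, O(v -> not a), contraposes to O(a -> not v); with O(a) we get O(not v).
Applying K to premise 8 (O(not v -> m)) and O(not v) yields O(m).
With premise 6, O(m -> not g), the K-axiom yields O(not g).
Yet premise 2 states O(g).
We now have both O(not g) and O(g) — g is simultaneously obligatory and forbidden, violating the D-axiom.

Inconsistent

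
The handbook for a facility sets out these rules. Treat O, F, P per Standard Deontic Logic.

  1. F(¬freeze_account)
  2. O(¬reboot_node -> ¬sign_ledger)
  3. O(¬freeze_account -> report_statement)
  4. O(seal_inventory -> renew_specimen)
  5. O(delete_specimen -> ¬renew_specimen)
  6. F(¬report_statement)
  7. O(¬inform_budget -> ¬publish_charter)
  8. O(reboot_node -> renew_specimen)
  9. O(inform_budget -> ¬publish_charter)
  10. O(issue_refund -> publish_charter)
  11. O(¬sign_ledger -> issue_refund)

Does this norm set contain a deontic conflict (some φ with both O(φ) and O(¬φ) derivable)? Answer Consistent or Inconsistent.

Consistent

Premise 3 is O(¬freeze_account -> report_statement); even if O(report_statement) held, inferring O(¬freeze_account) would be affirming the consequent — invalid.
So O(¬freeze_account) is not derivable, and the apparent clash with O(freeze_account) does not arise.
A world satisfying every obligation exists (e.g. delete_specimen=false, freeze_account=true, inform_budget=false, issue_refund=false, publish_charter=false, reboot_node=true, renew_specimen=true, report_statement=true, seal_inventory=false, sign_ledger=true); no atom is both obligatory and forbidden, so the set is consistent.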